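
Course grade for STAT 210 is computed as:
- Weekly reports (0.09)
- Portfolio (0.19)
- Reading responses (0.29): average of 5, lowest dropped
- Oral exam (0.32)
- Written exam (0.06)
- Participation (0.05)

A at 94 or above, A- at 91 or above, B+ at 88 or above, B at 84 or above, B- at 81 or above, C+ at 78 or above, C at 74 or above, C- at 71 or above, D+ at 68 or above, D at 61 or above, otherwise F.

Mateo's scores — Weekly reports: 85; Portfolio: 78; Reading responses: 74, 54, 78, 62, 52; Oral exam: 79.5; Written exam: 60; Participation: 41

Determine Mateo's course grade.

Reading responses: drop 52 → average of remaining 4 = 268/4 = 67
Weighted total:
  Weekly reports 85 × 0.09 = 7.65
  Portfolio 78 × 0.19 = 14.82
  Reading responses 67 × 0.29 = 19.43
  Oral exam 79.5 × 0.32 = 25.44
  Written exam 60 × 0.06 = 3.6
  Participation 41 × 0.05 = 2.05
Sum = 72.99
72.99 is ≥ 71 and < 74 → C-

C-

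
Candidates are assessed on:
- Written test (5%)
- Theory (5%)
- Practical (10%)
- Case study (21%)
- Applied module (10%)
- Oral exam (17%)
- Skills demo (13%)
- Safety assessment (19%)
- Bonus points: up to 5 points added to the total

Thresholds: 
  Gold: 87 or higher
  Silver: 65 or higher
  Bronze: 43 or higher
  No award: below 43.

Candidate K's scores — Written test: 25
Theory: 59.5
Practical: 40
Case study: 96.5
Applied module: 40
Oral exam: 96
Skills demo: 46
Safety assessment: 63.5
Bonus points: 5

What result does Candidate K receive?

Silver

Weighted total:
  Written test 25 × 0.05 = 1.25
  Theory 59.5 × 0.05 = 2.975
  Practical 40 × 0.1 = 4
  Case study 96.5 × 0.21 = 20.265
  Applied module 40 × 0.1 = 4
  Oral exam 96 × 0.17 = 16.32
  Skills demo 46 × 0.13 = 5.98
  Safety assessment 63.5 × 0.19 = 12.065
Sum = 66.855
Bonus points: 66.855 + 5 = 71.855
71.855 is ≥ 65 and < 87 → Silver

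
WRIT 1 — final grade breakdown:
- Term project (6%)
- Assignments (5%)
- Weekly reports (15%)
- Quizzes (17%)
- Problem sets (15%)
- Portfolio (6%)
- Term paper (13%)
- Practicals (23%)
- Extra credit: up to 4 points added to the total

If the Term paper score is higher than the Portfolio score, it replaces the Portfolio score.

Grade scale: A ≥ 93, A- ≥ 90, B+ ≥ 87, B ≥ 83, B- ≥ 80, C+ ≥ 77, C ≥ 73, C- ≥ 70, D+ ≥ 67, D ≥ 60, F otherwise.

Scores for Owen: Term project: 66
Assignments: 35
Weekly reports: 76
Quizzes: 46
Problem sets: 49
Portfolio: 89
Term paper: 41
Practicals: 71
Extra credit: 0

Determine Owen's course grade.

F

Term paper (41) ≤ Portfolio (89), so Portfolio stays at 89.
Weighted total:
  Term project 66 × 0.06 = 3.96
  Assignments 35 × 0.05 = 1.75
  Weekly reports 76 × 0.15 = 11.4
  Quizzes 46 × 0.17 = 7.82
  Problem sets 49 × 0.15 = 7.35
  Portfolio 89 × 0.06 = 5.34
  Term paper 41 × 0.13 = 5.33
  Practicals 71 × 0.23 = 16.33
Sum = 59.28
Extra credit: 59.28 + 0 = 59.28
59.28 < 60 → F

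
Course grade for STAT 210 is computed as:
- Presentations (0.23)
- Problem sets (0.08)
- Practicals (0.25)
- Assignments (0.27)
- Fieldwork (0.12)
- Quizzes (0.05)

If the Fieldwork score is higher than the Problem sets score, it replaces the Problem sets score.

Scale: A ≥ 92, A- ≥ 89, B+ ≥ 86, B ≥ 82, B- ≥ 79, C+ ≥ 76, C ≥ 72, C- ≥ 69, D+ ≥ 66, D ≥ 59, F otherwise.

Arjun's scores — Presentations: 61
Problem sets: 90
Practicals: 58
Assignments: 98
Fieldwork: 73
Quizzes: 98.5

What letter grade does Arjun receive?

C

Fieldwork (73) ≤ Problem sets (90), so Problem sets stays at 90.
Weighted total:
  Presentations 61 × 0.23 = 14.03
  Problem sets 90 × 0.08 = 7.2
  Practicals 58 × 0.25 = 14.5
  Assignments 98 × 0.27 = 26.46
  Fieldwork 73 × 0.12 = 8.76
  Quizzes 98.5 × 0.05 = 4.925
Sum = 75.875
75.875 is ≥ 72 and < 76 → C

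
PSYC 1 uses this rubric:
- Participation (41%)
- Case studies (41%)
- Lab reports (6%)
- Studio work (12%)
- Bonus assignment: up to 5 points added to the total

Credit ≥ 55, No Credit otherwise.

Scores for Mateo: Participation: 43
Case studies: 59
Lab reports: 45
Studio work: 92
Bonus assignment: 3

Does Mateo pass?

Weighted total:
  Participation 43 × 0.41 = 17.63
  Case studies 59 × 0.41 = 24.19
  Lab reports 45 × 0.06 = 2.7
  Studio work 92 × 0.12 = 11.04
Sum = 55.56
Bonus assignment: 55.56 + 3 = 58.56
58.56 ≥ 55 → Credit

Credit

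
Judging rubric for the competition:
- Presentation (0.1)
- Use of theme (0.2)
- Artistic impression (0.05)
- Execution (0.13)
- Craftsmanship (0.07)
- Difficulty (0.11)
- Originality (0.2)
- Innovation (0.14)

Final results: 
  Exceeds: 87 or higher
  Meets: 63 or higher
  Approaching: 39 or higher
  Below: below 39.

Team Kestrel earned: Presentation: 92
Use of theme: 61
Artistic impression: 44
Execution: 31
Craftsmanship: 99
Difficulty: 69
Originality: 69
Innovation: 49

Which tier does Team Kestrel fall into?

Approaching

Weighted total:
  Presentation 92 × 0.1 = 9.2
  Use of theme 61 × 0.2 = 12.2
  Artistic impression 44 × 0.05 = 2.2
  Execution 31 × 0.13 = 4.03
  Craftsmanship 99 × 0.07 = 6.93
  Difficulty 69 × 0.11 = 7.59
  Originality 69 × 0.2 = 13.8
  Innovation 49 × 0.14 = 6.86
Sum = 62.81
62.81 is ≥ 39 and < 63 → Approaching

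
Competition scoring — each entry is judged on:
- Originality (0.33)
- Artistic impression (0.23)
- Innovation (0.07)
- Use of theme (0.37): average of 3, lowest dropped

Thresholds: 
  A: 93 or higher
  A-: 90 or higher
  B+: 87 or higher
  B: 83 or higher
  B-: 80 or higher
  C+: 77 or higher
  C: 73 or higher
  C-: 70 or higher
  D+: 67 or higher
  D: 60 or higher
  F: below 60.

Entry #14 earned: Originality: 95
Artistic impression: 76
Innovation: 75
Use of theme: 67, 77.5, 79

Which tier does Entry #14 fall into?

Use of theme: drop 67 → average of remaining 2 = 156.5/2 = 78.25
Weighted total:
  Originality 95 × 0.33 = 31.35
  Artistic impression 76 × 0.23 = 17.48
  Innovation 75 × 0.07 = 5.25
  Use of theme 78.25 × 0.37 = 28.9525
Sum = 83.0325
83.0325 is ≥ 83 and < 87 → B

B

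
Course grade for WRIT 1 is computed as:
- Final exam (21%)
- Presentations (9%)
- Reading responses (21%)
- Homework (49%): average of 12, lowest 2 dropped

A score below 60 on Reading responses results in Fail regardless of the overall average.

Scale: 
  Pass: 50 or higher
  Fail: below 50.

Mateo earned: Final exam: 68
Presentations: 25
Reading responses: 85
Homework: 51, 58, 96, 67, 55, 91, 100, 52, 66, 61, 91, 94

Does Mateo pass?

Pass

Homework: drop 51, 52 → average of remaining 10 = 779/10 = 77.9
Reading responses score 85 ≥ 60: minimum met.
Weighted total:
  Final exam 68 × 0.21 = 14.28
  Presentations 25 × 0.09 = 2.25
  Reading responses 85 × 0.21 = 17.85
  Homework 77.9 × 0.49 = 38.171
Sum = 72.551
72.551 ≥ 50 → Pass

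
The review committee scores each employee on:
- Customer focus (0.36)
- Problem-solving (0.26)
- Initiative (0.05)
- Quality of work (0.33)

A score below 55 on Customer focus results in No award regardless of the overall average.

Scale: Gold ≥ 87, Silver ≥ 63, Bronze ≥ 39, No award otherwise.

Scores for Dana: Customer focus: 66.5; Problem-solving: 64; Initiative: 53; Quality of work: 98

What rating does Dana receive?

Silver

Customer focus score 66.5 ≥ 55: minimum met.
Weighted total:
  Customer focus 66.5 × 0.36 = 23.94
  Problem-solving 64 × 0.26 = 16.64
  Initiative 53 × 0.05 = 2.65
  Quality of work 98 × 0.33 = 32.34
Sum = 75.57
75.57 is ≥ 63 and < 87 → Silver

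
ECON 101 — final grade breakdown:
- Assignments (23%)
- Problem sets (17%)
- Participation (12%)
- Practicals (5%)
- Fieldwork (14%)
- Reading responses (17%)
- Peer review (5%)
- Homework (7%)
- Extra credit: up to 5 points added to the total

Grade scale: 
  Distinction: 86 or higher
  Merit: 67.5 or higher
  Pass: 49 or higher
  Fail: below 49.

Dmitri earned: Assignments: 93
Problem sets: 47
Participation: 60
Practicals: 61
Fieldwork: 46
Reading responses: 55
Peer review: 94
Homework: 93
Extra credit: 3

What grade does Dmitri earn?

Weighted total:
  Assignments 93 × 0.23 = 21.39
  Problem sets 47 × 0.17 = 7.99
  Participation 60 × 0.12 = 7.2
  Practicals 61 × 0.05 = 3.05
  Fieldwork 46 × 0.14 = 6.44
  Reading responses 55 × 0.17 = 9.35
  Peer review 94 × 0.05 = 4.7
  Homework 93 × 0.07 = 6.51
Sum = 66.63
Extra credit: 66.63 + 3 = 69.63
69.63 is ≥ 67.5 and < 86 → Merit

Merit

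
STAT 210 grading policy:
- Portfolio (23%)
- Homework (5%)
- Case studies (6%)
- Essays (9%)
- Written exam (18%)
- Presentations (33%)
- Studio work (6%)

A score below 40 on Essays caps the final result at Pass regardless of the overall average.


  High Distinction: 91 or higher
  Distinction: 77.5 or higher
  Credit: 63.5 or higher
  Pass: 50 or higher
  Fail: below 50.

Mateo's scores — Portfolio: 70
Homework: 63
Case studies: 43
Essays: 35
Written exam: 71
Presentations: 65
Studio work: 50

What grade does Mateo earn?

Essays score 35 < 40: minimum not met.
Weighted total:
  Portfolio 70 × 0.23 = 16.1
  Homework 63 × 0.05 = 3.15
  Case studies 43 × 0.06 = 2.58
  Essays 35 × 0.09 = 3.15
  Written exam 71 × 0.18 = 12.78
  Presentations 65 × 0.33 = 21.45
  Studio work 50 × 0.06 = 3
Sum = 62.21
62.21 would be Pass; cap at Pass applies → Pass.

Pass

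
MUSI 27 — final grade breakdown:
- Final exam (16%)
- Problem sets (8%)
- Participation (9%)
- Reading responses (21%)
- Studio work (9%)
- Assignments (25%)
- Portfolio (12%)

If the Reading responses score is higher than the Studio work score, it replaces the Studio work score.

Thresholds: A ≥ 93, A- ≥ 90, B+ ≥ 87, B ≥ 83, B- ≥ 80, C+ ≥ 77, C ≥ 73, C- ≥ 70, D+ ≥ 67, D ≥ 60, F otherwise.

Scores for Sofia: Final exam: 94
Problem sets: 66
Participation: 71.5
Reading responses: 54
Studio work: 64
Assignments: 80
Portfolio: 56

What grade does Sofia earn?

C-

Reading responses (54) ≤ Studio work (64), so Studio work stays at 64.
Weighted total:
  Final exam 94 × 0.16 = 15.04
  Problem sets 66 × 0.08 = 5.28
  Participation 71.5 × 0.09 = 6.435
  Reading responses 54 × 0.21 = 11.34
  Studio work 64 × 0.09 = 5.76
  Assignments 80 × 0.25 = 20
  Portfolio 56 × 0.12 = 6.72
Sum = 70.575
70.575 is ≥ 70 and < 73 → C-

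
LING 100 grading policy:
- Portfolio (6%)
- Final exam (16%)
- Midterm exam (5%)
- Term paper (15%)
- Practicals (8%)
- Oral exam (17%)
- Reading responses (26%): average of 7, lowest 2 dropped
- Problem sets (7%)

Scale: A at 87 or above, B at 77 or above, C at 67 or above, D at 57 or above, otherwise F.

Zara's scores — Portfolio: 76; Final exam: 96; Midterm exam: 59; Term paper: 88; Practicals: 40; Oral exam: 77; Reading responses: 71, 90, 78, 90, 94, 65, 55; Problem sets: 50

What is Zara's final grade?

B

Reading responses: drop 55, 65 → average of remaining 5 = 423/5 = 84.6
Weighted total:
  Portfolio 76 × 0.06 = 4.56
  Final exam 96 × 0.16 = 15.36
  Midterm exam 59 × 0.05 = 2.95
  Term paper 88 × 0.15 = 13.2
  Practicals 40 × 0.08 = 3.2
  Oral exam 77 × 0.17 = 13.09
  Reading responses 84.6 × 0.26 = 21.996
  Problem sets 50 × 0.07 = 3.5
Sum = 77.856
77.856 is ≥ 77 and < 87 → B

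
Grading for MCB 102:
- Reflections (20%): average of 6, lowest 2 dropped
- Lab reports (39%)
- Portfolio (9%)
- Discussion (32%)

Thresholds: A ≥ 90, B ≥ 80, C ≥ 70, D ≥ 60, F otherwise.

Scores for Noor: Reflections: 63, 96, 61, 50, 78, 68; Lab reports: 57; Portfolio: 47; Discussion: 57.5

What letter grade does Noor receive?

Reflections: drop 50, 61 → average of remaining 4 = 305/4 = 76.25
Weighted total:
  Reflections 76.25 × 0.2 = 15.25
  Lab reports 57 × 0.39 = 22.23
  Portfolio 47 × 0.09 = 4.23
  Discussion 57.5 × 0.32 = 18.4
Sum = 60.11
60.11 is ≥ 60 and < 70 → D

D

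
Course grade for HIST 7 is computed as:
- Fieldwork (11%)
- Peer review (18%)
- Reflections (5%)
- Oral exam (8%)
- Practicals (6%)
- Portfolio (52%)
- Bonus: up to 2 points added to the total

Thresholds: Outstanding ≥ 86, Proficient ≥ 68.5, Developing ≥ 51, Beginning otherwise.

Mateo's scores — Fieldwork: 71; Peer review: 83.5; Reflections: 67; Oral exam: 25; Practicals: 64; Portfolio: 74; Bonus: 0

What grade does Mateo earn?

Proficient

Weighted total:
  Fieldwork 71 × 0.11 = 7.81
  Peer review 83.5 × 0.18 = 15.03
  Reflections 67 × 0.05 = 3.35
  Oral exam 25 × 0.08 = 2
  Practicals 64 × 0.06 = 3.84
  Portfolio 74 × 0.52 = 38.48
Sum = 70.51
Bonus: 70.51 + 0 = 70.51
70.51 is ≥ 68.5 and < 86 → Proficient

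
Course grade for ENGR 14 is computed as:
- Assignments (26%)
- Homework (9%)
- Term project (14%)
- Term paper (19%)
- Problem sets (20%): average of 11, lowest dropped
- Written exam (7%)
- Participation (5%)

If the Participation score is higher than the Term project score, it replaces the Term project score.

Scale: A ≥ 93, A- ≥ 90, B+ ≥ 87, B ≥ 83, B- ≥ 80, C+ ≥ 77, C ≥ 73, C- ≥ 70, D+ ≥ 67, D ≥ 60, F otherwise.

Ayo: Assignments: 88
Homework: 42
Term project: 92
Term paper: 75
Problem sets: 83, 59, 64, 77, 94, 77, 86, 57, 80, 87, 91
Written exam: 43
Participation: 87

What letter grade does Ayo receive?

C+

Problem sets: drop 57 → average of remaining 10 = 798/10 = 79.8
Participation (87) ≤ Term project (92), so Term project stays at 92.
Weighted total:
  Assignments 88 × 0.26 = 22.88
  Homework 42 × 0.09 = 3.78
  Term project 92 × 0.14 = 12.88
  Term paper 75 × 0.19 = 14.25
  Problem sets 79.8 × 0.2 = 15.96
  Written exam 43 × 0.07 = 3.01
  Participation 87 × 0.05 = 4.35
Sum = 77.11
77.11 is ≥ 77 and < 80 → C+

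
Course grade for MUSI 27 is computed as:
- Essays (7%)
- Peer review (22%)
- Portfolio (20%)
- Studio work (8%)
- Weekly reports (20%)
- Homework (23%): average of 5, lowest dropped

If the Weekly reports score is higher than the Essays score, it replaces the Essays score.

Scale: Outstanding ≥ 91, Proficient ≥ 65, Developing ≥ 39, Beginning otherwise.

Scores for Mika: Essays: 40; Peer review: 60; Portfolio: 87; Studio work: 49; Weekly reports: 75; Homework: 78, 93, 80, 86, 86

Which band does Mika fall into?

Homework: drop 78 → average of remaining 4 = 345/4 = 86.25
Weekly reports (75) > Essays (40), so Essays counts as 75.
Weighted total:
  Essays 75 × 0.07 = 5.25
  Peer review 60 × 0.22 = 13.2
  Portfolio 87 × 0.2 = 17.4
  Studio work 49 × 0.08 = 3.92
  Weekly reports 75 × 0.2 = 15
  Homework 86.25 × 0.23 = 19.8375
Sum = 74.6075
74.6075 is ≥ 65 and < 91 → Proficient

Proficient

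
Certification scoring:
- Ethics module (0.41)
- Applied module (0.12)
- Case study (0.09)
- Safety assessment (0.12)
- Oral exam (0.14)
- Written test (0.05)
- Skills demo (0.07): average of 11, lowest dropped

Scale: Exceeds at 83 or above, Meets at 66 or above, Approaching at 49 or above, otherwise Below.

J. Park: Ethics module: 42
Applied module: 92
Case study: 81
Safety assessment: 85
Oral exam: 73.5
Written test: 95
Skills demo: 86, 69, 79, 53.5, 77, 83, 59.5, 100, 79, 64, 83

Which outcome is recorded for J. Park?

Skills demo: drop 53.5 → average of remaining 10 = 779.5/10 = 77.95
Weighted total:
  Ethics module 42 × 0.41 = 17.22
  Applied module 92 × 0.12 = 11.04
  Case study 81 × 0.09 = 7.29
  Safety assessment 85 × 0.12 = 10.2
  Oral exam 73.5 × 0.14 = 10.29
  Written test 95 × 0.05 = 4.75
  Skills demo 77.95 × 0.07 = 5.4565
Sum = 66.2465
66.2465 is ≥ 66 and < 83 → Meets

Meets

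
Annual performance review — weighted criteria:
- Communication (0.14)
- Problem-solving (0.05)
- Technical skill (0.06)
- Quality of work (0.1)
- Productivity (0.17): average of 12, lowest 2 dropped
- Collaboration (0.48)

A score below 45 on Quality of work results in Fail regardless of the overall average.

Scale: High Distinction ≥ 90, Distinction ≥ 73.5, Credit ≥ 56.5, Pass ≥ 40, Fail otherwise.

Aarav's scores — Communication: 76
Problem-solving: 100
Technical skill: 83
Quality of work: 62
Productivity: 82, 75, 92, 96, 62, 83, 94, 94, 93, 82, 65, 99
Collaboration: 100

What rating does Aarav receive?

Distinction

Productivity: drop 62, 65 → average of remaining 10 = 890/10 = 89
Quality of work score 62 ≥ 45: minimum met.
Weighted total:
  Communication 76 × 0.14 = 10.64
  Problem-solving 100 × 0.05 = 5
  Technical skill 83 × 0.06 = 4.98
  Quality of work 62 × 0.1 = 6.2
  Productivity 89 × 0.17 = 15.13
  Collaboration 100 × 0.48 = 48
Sum = 89.95
89.95 is ≥ 73.5 and < 90 → Distinction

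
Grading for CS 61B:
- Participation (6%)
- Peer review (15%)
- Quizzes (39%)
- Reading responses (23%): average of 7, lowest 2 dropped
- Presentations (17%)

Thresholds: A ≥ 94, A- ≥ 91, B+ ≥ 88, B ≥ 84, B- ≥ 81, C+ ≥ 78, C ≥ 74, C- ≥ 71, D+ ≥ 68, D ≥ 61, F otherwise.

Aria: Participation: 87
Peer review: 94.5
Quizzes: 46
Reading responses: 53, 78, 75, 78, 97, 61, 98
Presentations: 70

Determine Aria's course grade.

D+

Reading responses: drop 53, 61 → average of remaining 5 = 426/5 = 85.2
Weighted total:
  Participation 87 × 0.06 = 5.22
  Peer review 94.5 × 0.15 = 14.175
  Quizzes 46 × 0.39 = 17.94
  Reading responses 85.2 × 0.23 = 19.596
  Presentations 70 × 0.17 = 11.9
Sum = 68.831
68.831 is ≥ 68 and < 71 → D+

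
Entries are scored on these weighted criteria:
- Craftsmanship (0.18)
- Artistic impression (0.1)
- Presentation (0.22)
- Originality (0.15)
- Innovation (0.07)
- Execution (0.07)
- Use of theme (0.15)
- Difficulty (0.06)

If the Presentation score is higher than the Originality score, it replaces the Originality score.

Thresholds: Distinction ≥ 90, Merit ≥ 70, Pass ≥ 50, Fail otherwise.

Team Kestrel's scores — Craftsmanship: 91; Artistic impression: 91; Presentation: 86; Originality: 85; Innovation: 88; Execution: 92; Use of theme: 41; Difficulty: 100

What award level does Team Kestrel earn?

Presentation (86) > Originality (85), so Originality counts as 86.
Weighted total:
  Craftsmanship 91 × 0.18 = 16.38
  Artistic impression 91 × 0.1 = 9.1
  Presentation 86 × 0.22 = 18.92
  Originality 86 × 0.15 = 12.9
  Innovation 88 × 0.07 = 6.16
  Execution 92 × 0.07 = 6.44
  Use of theme 41 × 0.15 = 6.15
  Difficulty 100 × 0.06 = 6
Sum = 82.05
82.05 is ≥ 70 and < 90 → Merit

Merit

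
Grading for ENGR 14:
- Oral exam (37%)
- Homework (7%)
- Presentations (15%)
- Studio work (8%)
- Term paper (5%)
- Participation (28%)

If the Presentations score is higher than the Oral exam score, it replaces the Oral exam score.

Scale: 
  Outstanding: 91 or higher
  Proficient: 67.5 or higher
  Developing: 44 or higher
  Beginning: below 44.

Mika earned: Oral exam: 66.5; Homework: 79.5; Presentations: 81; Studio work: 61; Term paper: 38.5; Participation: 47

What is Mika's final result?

Presentations (81) > Oral exam (66.5), so Oral exam counts as 81.
Weighted total:
  Oral exam 81 × 0.37 = 29.97
  Homework 79.5 × 0.07 = 5.565
  Presentations 81 × 0.15 = 12.15
  Studio work 61 × 0.08 = 4.88
  Term paper 38.5 × 0.05 = 1.925
  Participation 47 × 0.28 = 13.16
Sum = 67.65
67.65 is ≥ 67.5 and < 91 → Proficient

Proficient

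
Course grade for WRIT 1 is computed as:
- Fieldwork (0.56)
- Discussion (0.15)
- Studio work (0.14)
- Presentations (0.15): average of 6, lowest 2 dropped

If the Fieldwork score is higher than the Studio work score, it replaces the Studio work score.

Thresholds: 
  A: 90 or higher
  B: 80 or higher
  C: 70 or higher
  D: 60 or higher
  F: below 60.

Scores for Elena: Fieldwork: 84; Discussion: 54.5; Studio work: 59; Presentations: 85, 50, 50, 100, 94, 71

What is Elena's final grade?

B

Presentations: drop 50, 50 → average of remaining 4 = 350/4 = 87.5
Fieldwork (84) > Studio work (59), so Studio work counts as 84.
Weighted total:
  Fieldwork 84 × 0.56 = 47.04
  Discussion 54.5 × 0.15 = 8.175
  Studio work 84 × 0.14 = 11.76
  Presentations 87.5 × 0.15 = 13.125
Sum = 80.1
80.1 is ≥ 80 and < 90 → B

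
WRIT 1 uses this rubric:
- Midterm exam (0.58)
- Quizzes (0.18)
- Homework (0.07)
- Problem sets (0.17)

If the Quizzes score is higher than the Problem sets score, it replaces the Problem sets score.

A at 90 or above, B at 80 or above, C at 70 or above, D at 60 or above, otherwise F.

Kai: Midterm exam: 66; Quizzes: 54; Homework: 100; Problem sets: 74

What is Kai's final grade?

D

Quizzes (54) ≤ Problem sets (74), so Problem sets stays at 74.
Weighted total:
  Midterm exam 66 × 0.58 = 38.28
  Quizzes 54 × 0.18 = 9.72
  Homework 100 × 0.07 = 7
  Problem sets 74 × 0.17 = 12.58
Sum = 67.58
67.58 is ≥ 60 and < 70 → D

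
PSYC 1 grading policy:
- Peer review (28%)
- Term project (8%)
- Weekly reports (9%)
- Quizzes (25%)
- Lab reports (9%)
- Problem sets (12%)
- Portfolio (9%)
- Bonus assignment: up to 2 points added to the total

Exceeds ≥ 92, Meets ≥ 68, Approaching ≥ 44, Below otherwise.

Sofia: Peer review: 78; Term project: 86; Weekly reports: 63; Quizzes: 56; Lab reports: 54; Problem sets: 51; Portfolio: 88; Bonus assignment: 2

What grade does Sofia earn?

Meets

Weighted total:
  Peer review 78 × 0.28 = 21.84
  Term project 86 × 0.08 = 6.88
  Weekly reports 63 × 0.09 = 5.67
  Quizzes 56 × 0.25 = 14
  Lab reports 54 × 0.09 = 4.86
  Problem sets 51 × 0.12 = 6.12
  Portfolio 88 × 0.09 = 7.92
Sum = 67.29
Bonus assignment: 67.29 + 2 = 69.29
69.29 is ≥ 68 and < 92 → Meets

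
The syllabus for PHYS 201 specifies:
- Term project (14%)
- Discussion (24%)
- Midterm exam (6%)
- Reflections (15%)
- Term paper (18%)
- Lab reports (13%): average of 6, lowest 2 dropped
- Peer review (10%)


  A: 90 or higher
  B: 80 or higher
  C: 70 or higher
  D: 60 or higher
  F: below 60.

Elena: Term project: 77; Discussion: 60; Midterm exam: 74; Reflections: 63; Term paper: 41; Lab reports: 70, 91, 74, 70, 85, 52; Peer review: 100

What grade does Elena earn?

D

Lab reports: drop 52, 70 → average of remaining 4 = 320/4 = 80
Weighted total:
  Term project 77 × 0.14 = 10.78
  Discussion 60 × 0.24 = 14.4
  Midterm exam 74 × 0.06 = 4.44
  Reflections 63 × 0.15 = 9.45
  Term paper 41 × 0.18 = 7.38
  Lab reports 80 × 0.13 = 10.4
  Peer review 100 × 0.1 = 10
Sum = 66.85
66.85 is ≥ 60 and < 70 → D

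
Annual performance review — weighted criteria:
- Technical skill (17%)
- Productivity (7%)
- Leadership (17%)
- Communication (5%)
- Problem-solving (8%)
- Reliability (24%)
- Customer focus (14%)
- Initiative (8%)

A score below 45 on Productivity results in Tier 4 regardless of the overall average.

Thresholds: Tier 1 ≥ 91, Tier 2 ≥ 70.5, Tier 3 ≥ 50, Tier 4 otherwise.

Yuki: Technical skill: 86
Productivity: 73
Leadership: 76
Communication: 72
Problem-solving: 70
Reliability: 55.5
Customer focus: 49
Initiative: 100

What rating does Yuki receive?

Tier 3

Productivity score 73 ≥ 45: minimum met.
Weighted total:
  Technical skill 86 × 0.17 = 14.62
  Productivity 73 × 0.07 = 5.11
  Leadership 76 × 0.17 = 12.92
  Communication 72 × 0.05 = 3.6
  Problem-solving 70 × 0.08 = 5.6
  Reliability 55.5 × 0.24 = 13.32
  Customer focus 49 × 0.14 = 6.86
  Initiative 100 × 0.08 = 8
Sum = 70.03
70.03 is ≥ 50 and < 70.5 → Tier 3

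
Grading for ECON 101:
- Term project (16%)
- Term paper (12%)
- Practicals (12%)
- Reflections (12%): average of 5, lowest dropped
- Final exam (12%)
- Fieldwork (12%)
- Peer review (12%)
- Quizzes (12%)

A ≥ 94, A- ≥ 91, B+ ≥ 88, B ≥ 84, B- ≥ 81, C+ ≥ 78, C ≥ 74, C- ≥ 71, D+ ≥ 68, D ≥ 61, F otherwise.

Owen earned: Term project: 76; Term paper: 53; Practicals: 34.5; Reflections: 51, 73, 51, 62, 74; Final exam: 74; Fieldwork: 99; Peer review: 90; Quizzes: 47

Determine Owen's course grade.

Reflections: drop 51 → average of remaining 4 = 260/4 = 65
Weighted total:
  Term project 76 × 0.16 = 12.16
  Term paper 53 × 0.12 = 6.36
  Practicals 34.5 × 0.12 = 4.14
  Reflections 65 × 0.12 = 7.8
  Final exam 74 × 0.12 = 8.88
  Fieldwork 99 × 0.12 = 11.88
  Peer review 90 × 0.12 = 10.8
  Quizzes 47 × 0.12 = 5.64
Sum = 67.66
67.66 is ≥ 61 and < 68 → D

D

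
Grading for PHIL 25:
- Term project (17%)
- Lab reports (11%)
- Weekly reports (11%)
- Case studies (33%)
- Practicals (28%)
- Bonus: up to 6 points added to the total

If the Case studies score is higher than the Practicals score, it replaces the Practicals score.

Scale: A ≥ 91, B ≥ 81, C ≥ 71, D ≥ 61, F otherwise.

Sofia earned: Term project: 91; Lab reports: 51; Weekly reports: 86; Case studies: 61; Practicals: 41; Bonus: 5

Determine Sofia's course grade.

Case studies (61) > Practicals (41), so Practicals counts as 61.
Weighted total:
  Term project 91 × 0.17 = 15.47
  Lab reports 51 × 0.11 = 5.61
  Weekly reports 86 × 0.11 = 9.46
  Case studies 61 × 0.33 = 20.13
  Practicals 61 × 0.28 = 17.08
Sum = 67.75
Bonus: 67.75 + 5 = 72.75
72.75 is ≥ 71 and < 81 → C

C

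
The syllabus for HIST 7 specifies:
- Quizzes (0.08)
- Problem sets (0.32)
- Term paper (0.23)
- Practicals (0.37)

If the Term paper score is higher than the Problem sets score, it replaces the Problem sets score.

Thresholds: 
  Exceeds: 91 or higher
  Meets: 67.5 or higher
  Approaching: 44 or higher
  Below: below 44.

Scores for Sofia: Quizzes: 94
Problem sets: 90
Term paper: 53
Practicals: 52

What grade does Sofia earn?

Meets

Term paper (53) ≤ Problem sets (90), so Problem sets stays at 90.
Weighted total:
  Quizzes 94 × 0.08 = 7.52
  Problem sets 90 × 0.32 = 28.8
  Term paper 53 × 0.23 = 12.19
  Practicals 52 × 0.37 = 19.24
Sum = 67.75
67.75 is ≥ 67.5 and < 91 → Meets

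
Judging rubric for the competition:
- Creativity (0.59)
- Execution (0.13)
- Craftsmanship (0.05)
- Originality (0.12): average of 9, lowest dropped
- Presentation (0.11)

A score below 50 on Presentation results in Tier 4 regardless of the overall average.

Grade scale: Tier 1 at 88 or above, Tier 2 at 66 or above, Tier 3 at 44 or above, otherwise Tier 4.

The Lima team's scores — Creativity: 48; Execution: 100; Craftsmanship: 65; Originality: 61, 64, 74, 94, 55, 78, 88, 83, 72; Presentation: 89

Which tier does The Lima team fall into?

Tier 3

Originality: drop 55 → average of remaining 8 = 614/8 = 76.75
Presentation score 89 ≥ 50: minimum met.
Weighted total:
  Creativity 48 × 0.59 = 28.32
  Execution 100 × 0.13 = 13
  Craftsmanship 65 × 0.05 = 3.25
  Originality 76.75 × 0.12 = 9.21
  Presentation 89 × 0.11 = 9.79
Sum = 63.57
63.57 is ≥ 44 and < 66 → Tier 3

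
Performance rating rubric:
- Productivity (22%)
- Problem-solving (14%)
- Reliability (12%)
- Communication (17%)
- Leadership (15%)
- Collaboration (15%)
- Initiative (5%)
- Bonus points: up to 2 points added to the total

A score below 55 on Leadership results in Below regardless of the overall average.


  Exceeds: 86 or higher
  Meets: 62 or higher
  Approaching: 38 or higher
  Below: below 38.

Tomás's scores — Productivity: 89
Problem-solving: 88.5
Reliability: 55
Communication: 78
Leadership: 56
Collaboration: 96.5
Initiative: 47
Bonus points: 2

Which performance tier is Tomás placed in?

Leadership score 56 ≥ 55: minimum met.
Weighted total:
  Productivity 89 × 0.22 = 19.58
  Problem-solving 88.5 × 0.14 = 12.39
  Reliability 55 × 0.12 = 6.6
  Communication 78 × 0.17 = 13.26
  Leadership 56 × 0.15 = 8.4
  Collaboration 96.5 × 0.15 = 14.475
  Initiative 47 × 0.05 = 2.35
Sum = 77.055
Bonus points: 77.055 + 2 = 79.055
79.055 is ≥ 62 and < 86 → Meets

Meets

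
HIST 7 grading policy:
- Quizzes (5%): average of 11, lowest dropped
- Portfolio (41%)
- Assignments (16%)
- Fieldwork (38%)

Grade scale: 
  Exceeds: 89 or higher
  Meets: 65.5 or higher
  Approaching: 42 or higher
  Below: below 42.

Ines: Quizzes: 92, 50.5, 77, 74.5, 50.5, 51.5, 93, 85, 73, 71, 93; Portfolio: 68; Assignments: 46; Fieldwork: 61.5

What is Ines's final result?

Quizzes: drop 50.5 → average of remaining 10 = 760.5/10 = 76.05
Weighted total:
  Quizzes 76.05 × 0.05 = 3.8025
  Portfolio 68 × 0.41 = 27.88
  Assignments 46 × 0.16 = 7.36
  Fieldwork 61.5 × 0.38 = 23.37
Sum = 62.4125
62.4125 is ≥ 42 and < 65.5 → Approaching

Approaching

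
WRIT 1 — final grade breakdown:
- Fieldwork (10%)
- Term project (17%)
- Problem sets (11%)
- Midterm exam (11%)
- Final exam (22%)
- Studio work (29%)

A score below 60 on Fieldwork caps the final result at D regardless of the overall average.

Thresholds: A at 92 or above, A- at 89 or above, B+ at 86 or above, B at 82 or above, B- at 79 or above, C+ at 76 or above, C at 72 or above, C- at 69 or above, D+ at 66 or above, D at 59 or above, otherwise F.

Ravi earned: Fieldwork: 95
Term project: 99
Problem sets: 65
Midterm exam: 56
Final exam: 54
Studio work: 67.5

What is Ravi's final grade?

Fieldwork score 95 ≥ 60: minimum met.
Weighted total:
  Fieldwork 95 × 0.1 = 9.5
  Term project 99 × 0.17 = 16.83
  Problem sets 65 × 0.11 = 7.15
  Midterm exam 56 × 0.11 = 6.16
  Final exam 54 × 0.22 = 11.88
  Studio work 67.5 × 0.29 = 19.575
Sum = 71.095
71.095 is ≥ 69 and < 72 → C-

C-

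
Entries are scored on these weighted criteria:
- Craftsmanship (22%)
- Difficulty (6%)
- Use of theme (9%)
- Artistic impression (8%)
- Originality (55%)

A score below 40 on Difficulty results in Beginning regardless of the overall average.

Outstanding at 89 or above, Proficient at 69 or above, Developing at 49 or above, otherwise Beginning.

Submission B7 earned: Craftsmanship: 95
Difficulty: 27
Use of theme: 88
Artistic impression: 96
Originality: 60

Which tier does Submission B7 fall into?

Difficulty score 27 < 40: minimum not met.
Weighted total:
  Craftsmanship 95 × 0.22 = 20.9
  Difficulty 27 × 0.06 = 1.62
  Use of theme 88 × 0.09 = 7.92
  Artistic impression 96 × 0.08 = 7.68
  Originality 60 × 0.55 = 33
Sum = 71.12
Because the Difficulty minimum was not met, the result is Beginning.

Beginning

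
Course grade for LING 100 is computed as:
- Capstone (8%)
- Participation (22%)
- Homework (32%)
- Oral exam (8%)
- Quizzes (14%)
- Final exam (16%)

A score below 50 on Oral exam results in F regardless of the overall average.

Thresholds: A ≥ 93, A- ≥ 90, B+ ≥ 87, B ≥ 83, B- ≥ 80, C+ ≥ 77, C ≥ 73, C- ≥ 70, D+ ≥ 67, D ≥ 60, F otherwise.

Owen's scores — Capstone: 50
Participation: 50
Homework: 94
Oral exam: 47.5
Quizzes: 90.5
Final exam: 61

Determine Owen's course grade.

Oral exam score 47.5 < 50: minimum not met.
Weighted total:
  Capstone 50 × 0.08 = 4
  Participation 50 × 0.22 = 11
  Homework 94 × 0.32 = 30.08
  Oral exam 47.5 × 0.08 = 3.8
  Quizzes 90.5 × 0.14 = 12.67
  Final exam 61 × 0.16 = 9.76
Sum = 71.31
Because the Oral exam minimum was not met, the result is F.

F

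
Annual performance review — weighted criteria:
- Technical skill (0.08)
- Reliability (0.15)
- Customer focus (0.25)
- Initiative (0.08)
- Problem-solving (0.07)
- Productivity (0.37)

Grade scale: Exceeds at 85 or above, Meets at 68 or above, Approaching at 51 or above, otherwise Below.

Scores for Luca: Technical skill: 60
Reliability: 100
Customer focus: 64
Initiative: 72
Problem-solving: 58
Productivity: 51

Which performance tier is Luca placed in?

Approaching

Weighted total:
  Technical skill 60 × 0.08 = 4.8
  Reliability 100 × 0.15 = 15
  Customer focus 64 × 0.25 = 16
  Initiative 72 × 0.08 = 5.76
  Problem-solving 58 × 0.07 = 4.06
  Productivity 51 × 0.37 = 18.87
Sum = 64.49
64.49 is ≥ 51 and < 68 → Approaching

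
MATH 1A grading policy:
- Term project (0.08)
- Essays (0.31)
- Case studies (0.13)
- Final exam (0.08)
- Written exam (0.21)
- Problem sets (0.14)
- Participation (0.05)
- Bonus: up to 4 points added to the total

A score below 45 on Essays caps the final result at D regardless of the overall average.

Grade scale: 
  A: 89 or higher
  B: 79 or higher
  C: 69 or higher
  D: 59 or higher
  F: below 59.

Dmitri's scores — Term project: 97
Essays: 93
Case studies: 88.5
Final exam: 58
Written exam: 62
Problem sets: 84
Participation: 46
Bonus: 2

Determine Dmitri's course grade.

B

Essays score 93 ≥ 45: minimum met.
Weighted total:
  Term project 97 × 0.08 = 7.76
  Essays 93 × 0.31 = 28.83
  Case studies 88.5 × 0.13 = 11.505
  Final exam 58 × 0.08 = 4.64
  Written exam 62 × 0.21 = 13.02
  Problem sets 84 × 0.14 = 11.76
  Participation 46 × 0.05 = 2.3
Sum = 79.815
Bonus: 79.815 + 2 = 81.815
81.815 is ≥ 79 and < 89 → B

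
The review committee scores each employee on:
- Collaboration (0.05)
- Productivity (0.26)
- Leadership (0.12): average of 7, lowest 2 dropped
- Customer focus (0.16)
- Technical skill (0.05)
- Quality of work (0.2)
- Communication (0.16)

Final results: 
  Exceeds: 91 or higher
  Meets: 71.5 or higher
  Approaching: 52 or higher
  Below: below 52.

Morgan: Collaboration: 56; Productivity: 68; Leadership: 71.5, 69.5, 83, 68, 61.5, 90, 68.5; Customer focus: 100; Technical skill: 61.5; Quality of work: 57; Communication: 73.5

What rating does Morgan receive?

Leadership: drop 61.5, 68 → average of remaining 5 = 382.5/5 = 76.5
Weighted total:
  Collaboration 56 × 0.05 = 2.8
  Productivity 68 × 0.26 = 17.68
  Leadership 76.5 × 0.12 = 9.18
  Customer focus 100 × 0.16 = 16
  Technical skill 61.5 × 0.05 = 3.075
  Quality of work 57 × 0.2 = 11.4
  Communication 73.5 × 0.16 = 11.76
Sum = 71.895
71.895 is ≥ 71.5 and < 91 → Meets

Meets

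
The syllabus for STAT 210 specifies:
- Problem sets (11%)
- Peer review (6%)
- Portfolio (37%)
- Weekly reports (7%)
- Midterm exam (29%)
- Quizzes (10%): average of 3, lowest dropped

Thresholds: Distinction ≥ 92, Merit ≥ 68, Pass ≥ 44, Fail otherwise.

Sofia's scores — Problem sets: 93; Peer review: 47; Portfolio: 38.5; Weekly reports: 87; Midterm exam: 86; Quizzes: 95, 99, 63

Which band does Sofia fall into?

Merit

Quizzes: drop 63 → average of remaining 2 = 194/2 = 97
Weighted total:
  Problem sets 93 × 0.11 = 10.23
  Peer review 47 × 0.06 = 2.82
  Portfolio 38.5 × 0.37 = 14.245
  Weekly reports 87 × 0.07 = 6.09
  Midterm exam 86 × 0.29 = 24.94
  Quizzes 97 × 0.1 = 9.7
Sum = 68.025
68.025 is ≥ 68 and < 92 → Merit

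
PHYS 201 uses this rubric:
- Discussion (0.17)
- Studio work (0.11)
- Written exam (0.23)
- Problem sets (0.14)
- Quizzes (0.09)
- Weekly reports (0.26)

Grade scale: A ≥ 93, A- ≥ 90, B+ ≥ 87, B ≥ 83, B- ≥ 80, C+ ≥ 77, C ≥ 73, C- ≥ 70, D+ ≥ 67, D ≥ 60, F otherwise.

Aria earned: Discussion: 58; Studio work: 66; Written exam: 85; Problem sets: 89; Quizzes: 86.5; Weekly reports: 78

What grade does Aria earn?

Weighted total:
  Discussion 58 × 0.17 = 9.86
  Studio work 66 × 0.11 = 7.26
  Written exam 85 × 0.23 = 19.55
  Problem sets 89 × 0.14 = 12.46
  Quizzes 86.5 × 0.09 = 7.785
  Weekly reports 78 × 0.26 = 20.28
Sum = 77.195
77.195 is ≥ 77 and < 80 → C+

C+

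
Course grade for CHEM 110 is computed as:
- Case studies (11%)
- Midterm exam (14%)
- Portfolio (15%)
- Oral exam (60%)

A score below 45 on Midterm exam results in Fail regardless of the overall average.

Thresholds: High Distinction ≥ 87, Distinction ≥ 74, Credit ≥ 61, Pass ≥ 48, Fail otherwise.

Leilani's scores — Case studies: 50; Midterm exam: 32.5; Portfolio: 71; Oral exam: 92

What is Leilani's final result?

Fail

Midterm exam score 32.5 < 45: minimum not met.
Weighted total:
  Case studies 50 × 0.11 = 5.5
  Midterm exam 32.5 × 0.14 = 4.55
  Portfolio 71 × 0.15 = 10.65
  Oral exam 92 × 0.6 = 55.2
Sum = 75.9
Because the Midterm exam minimum was not met, the result is Fail.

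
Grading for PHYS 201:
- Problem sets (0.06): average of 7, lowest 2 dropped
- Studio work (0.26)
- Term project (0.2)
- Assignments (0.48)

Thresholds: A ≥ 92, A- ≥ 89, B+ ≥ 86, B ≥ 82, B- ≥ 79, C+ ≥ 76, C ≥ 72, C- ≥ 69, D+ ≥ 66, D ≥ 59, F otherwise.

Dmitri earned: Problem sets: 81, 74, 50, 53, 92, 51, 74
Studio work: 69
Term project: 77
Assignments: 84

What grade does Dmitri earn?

C+

Problem sets: drop 50, 51 → average of remaining 5 = 374/5 = 74.8
Weighted total:
  Problem sets 74.8 × 0.06 = 4.488
  Studio work 69 × 0.26 = 17.94
  Term project 77 × 0.2 = 15.4
  Assignments 84 × 0.48 = 40.32
Sum = 78.148
78.148 is ≥ 76 and < 79 → C+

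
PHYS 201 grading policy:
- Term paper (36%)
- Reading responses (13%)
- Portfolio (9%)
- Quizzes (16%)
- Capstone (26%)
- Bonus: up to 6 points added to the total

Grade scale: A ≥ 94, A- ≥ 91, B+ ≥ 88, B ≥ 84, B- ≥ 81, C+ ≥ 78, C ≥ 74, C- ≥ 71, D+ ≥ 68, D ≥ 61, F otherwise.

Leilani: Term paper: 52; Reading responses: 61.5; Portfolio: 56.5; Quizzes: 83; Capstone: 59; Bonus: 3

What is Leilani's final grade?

D

Weighted total:
  Term paper 52 × 0.36 = 18.72
  Reading responses 61.5 × 0.13 = 7.995
  Portfolio 56.5 × 0.09 = 5.085
  Quizzes 83 × 0.16 = 13.28
  Capstone 59 × 0.26 = 15.34
Sum = 60.42
Bonus: 60.42 + 3 = 63.42
63.42 is ≥ 61 and < 68 → D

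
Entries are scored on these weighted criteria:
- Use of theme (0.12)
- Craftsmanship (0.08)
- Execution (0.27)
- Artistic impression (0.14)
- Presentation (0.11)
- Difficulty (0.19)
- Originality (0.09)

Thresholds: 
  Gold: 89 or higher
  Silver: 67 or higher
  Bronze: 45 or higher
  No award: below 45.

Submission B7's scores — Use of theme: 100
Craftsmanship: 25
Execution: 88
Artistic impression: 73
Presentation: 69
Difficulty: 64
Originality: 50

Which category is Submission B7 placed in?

Weighted total:
  Use of theme 100 × 0.12 = 12
  Craftsmanship 25 × 0.08 = 2
  Execution 88 × 0.27 = 23.76
  Artistic impression 73 × 0.14 = 10.22
  Presentation 69 × 0.11 = 7.59
  Difficulty 64 × 0.19 = 12.16
  Originality 50 × 0.09 = 4.5
Sum = 72.23
72.23 is ≥ 67 and < 89 → Silver

Silver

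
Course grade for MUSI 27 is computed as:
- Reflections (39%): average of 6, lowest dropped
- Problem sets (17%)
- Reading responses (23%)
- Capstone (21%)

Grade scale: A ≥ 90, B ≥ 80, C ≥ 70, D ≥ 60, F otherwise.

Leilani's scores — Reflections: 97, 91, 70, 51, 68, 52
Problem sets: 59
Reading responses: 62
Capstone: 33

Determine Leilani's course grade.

D

Reflections: drop 51 → average of remaining 5 = 378/5 = 75.6
Weighted total:
  Reflections 75.6 × 0.39 = 29.484
  Problem sets 59 × 0.17 = 10.03
  Reading responses 62 × 0.23 = 14.26
  Capstone 33 × 0.21 = 6.93
Sum = 60.704
60.704 is ≥ 60 and < 70 → D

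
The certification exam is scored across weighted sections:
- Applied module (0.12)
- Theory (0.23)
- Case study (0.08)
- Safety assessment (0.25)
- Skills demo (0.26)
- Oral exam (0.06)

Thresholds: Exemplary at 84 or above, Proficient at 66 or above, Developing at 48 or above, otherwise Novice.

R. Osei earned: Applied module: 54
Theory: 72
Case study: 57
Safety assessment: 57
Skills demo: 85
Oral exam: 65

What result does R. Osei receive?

Proficient

Weighted total:
  Applied module 54 × 0.12 = 6.48
  Theory 72 × 0.23 = 16.56
  Case study 57 × 0.08 = 4.56
  Safety assessment 57 × 0.25 = 14.25
  Skills demo 85 × 0.26 = 22.1
  Oral exam 65 × 0.06 = 3.9
Sum = 67.85
67.85 is ≥ 66 and < 84 → Proficient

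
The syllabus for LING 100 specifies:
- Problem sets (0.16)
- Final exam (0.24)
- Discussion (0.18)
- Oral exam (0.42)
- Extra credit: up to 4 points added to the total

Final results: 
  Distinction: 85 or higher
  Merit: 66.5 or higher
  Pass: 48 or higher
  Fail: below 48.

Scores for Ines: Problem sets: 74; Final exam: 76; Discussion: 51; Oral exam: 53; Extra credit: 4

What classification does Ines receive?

Pass

Weighted total:
  Problem sets 74 × 0.16 = 11.84
  Final exam 76 × 0.24 = 18.24
  Discussion 51 × 0.18 = 9.18
  Oral exam 53 × 0.42 = 22.26
Sum = 61.52
Extra credit: 61.52 + 4 = 65.52
65.52 is ≥ 48 and < 66.5 → Pass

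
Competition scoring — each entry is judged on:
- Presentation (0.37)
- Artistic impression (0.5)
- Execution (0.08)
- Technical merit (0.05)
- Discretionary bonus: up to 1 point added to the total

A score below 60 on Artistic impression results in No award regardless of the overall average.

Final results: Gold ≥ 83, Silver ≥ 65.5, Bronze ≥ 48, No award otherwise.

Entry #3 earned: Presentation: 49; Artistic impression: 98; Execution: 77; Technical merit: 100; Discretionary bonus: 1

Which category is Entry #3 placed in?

Silver

Artistic impression score 98 ≥ 60: minimum met.
Weighted total:
  Presentation 49 × 0.37 = 18.13
  Artistic impression 98 × 0.5 = 49
  Execution 77 × 0.08 = 6.16
  Technical merit 100 × 0.05 = 5
Sum = 78.29
Discretionary bonus: 78.29 + 1 = 79.29
79.29 is ≥ 65.5 and < 83 → Silver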